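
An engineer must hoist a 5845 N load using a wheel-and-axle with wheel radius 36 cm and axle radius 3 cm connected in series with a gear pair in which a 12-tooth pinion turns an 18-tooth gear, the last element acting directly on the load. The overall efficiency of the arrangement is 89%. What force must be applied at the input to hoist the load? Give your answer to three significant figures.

Wheel-and-axle MA = R/r = 36/3 = 12.
Gear pair MA = 18/12 = 1.5.
Combined ideal MA = 12 × 1.5 = 18.
Actual MA = 18 × 0.89 = 16.02.
Effort = load / actual MA = 5845 / 16.02 = 364.86 N.

365 N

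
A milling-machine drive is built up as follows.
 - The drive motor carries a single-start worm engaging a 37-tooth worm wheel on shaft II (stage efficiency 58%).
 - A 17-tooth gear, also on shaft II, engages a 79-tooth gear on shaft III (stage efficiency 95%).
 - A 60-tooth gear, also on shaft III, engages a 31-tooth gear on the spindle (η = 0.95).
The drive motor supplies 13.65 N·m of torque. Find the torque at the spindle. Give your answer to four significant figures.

634.7 N·m

worm 37/1 = 37 → τ = 13.65·37·0.58 = 292.93 N·m
gear mesh 79/17 = 4.6471 → τ = 292.93·4.6471·0.95 = 1293.2 N·m
gear mesh 31/60 = 0.51667 → τ = 1293.2·0.51667·0.95 = 634.74 N·m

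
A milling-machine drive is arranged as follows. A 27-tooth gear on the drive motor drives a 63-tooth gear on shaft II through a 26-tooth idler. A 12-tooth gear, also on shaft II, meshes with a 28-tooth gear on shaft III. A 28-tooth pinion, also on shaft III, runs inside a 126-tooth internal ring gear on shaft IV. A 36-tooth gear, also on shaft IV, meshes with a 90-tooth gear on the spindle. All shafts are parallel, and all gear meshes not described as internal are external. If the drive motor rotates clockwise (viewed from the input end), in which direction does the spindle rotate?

clockwise

the drive motor → shaft II: driver → idler → driven is 2 external meshes, 2 reversals → CW.
shaft II → shaft III: external mesh, 1 reversal → CCW.
shaft III → shaft IV: internal mesh, same direction → CCW.
shaft IV → the spindle: external mesh, 1 reversal → CW.
4 reversals in total — an even number — so the spindle turns the same way as the drive motor.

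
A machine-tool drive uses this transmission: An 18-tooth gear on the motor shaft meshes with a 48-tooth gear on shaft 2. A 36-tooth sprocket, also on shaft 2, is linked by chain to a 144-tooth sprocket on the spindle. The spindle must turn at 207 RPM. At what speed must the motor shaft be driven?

Overall ratio R = 2.6667 × 4 = 10.667.
Required input speed = output speed × R = 207 × 10.667 = 2208 RPM.

2208 RPM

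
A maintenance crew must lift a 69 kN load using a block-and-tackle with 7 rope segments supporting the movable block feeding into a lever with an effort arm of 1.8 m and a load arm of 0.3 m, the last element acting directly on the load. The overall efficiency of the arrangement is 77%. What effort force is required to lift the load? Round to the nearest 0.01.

2.13 kN

Block-and-tackle MA = number of supporting rope parts = 7.
Lever MA = effort arm / load arm = 1.8/0.3 = 6.
Combined ideal MA = 7 × 6 = 42.
Actual MA = 42 × 0.77 = 32.34.
Effort = load / actual MA = 69 / 32.34 = 2.1336 kN.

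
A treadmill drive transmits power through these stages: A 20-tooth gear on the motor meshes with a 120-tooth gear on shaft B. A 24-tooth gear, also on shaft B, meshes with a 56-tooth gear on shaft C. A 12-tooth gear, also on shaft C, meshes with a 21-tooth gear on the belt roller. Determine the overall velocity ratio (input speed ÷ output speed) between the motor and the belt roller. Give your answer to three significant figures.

24.5

Each stage contributes driven/driver: gear mesh 120/20 = 6, gear mesh 56/24 = 2.3333, gear mesh 21/12 = 1.75.
Overall: 6 × 2.3333 × 1.75 = 24.5.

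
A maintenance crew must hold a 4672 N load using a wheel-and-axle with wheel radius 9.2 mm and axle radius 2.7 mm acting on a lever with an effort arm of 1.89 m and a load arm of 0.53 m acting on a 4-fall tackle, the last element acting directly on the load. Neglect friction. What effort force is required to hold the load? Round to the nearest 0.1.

96.1 N

Wheel-and-axle MA = R/r = 9.2/2.7 = 3.4074.
Lever MA = effort arm / load arm = 1.89/0.53 = 3.566.
Block-and-tackle MA = number of supporting rope parts = 4.
Combined ideal MA = 3.4074 × 3.566 × 4 = 48.604.
Effort = load / MA = 4672 / 48.604 = 96.124 N.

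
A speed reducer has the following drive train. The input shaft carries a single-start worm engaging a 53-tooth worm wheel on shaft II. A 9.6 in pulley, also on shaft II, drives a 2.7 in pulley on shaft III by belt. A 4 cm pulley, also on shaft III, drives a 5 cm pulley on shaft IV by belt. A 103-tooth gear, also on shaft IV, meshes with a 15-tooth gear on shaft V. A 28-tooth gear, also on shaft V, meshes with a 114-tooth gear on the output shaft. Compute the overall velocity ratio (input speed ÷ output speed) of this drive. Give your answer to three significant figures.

11.0

Each stage contributes driven/driver: worm 53/1 = 53, belt 2.7/9.6 = 0.28125, belt 5/4 = 1.25, gear mesh 15/103 = 0.14563, gear mesh 114/28 = 4.0714.
Overall: 53 × 0.28125 × 1.25 × 0.14563 × 4.0714 = 11.048.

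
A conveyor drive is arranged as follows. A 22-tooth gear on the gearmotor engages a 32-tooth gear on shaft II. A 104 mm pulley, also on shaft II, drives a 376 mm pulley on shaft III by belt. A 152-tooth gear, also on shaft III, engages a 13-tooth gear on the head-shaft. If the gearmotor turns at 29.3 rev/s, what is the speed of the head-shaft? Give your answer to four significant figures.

65.15 rev/s

the gearmotor → shaft II (gear mesh, 32/22): 29.3 ÷ 1.4545 = 20.144 rev/s
shaft II → shaft III (belt, 376/104): 20.144 ÷ 3.6154 = 5.5717 rev/s
shaft III → the head-shaft (gear mesh, 13/152): 5.5717 ÷ 0.085526 = 65.146 rev/s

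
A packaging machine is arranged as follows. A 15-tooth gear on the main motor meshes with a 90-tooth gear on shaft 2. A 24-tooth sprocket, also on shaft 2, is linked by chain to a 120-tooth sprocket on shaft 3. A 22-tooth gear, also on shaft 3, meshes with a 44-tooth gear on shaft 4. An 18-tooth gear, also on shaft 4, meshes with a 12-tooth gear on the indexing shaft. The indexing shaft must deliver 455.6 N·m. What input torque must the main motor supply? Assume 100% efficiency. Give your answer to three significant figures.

Overall ratio R = 6 × 5 × 2 × 0.66667 = 40.
Input torque = output torque / R = 455.6 / 40 = 11.39 N·m.

11.4 N·m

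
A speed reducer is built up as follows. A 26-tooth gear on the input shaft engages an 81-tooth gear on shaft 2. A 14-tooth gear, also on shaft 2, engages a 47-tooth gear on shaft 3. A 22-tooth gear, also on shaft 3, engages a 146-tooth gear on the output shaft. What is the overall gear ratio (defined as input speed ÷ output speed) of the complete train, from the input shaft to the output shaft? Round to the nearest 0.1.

Each stage contributes driven/driver: gear mesh 81/26 = 3.1154, gear mesh 47/14 = 3.3571, gear mesh 146/22 = 6.6364.
Overall: 3.1154 × 3.3571 × 6.6364 = 69.408.

69.4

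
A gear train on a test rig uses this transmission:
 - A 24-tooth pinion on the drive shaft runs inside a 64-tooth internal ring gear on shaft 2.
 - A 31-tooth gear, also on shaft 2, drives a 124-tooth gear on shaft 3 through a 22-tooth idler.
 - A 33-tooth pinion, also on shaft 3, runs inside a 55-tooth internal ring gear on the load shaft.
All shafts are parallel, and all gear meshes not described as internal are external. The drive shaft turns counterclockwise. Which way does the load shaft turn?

the drive shaft → shaft 2: internal mesh, same direction → CCW.
shaft 2 → shaft 3: driver → idler → driven is 2 external meshes, 2 reversals → CCW.
shaft 3 → the load shaft: internal mesh, same direction → CCW.
2 reversals in total — an even number — so the load shaft turns the same way as the drive shaft.

counterclockwise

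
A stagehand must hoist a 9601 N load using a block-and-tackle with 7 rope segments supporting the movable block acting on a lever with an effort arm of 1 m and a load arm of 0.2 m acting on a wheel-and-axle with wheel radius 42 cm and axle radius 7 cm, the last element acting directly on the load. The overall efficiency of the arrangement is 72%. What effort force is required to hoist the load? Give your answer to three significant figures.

Block-and-tackle MA = number of supporting rope parts = 7.
Lever MA = effort arm / load arm = 1/0.2 = 5.
Wheel-and-axle MA = R/r = 42/7 = 6.
Combined ideal MA = 7 × 5 × 6 = 210.
Actual MA = 210 × 0.72 = 151.2.
Effort = load / actual MA = 9601 / 151.2 = 63.499 N.

63.5 N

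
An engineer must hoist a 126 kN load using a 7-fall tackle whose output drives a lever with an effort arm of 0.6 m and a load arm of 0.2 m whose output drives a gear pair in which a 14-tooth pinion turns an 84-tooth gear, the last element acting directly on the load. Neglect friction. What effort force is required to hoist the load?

1 kN

Block-and-tackle MA = number of supporting rope parts = 7.
Lever MA = effort arm / load arm = 0.6/0.2 = 3.
Gear pair MA = 84/14 = 6.
Combined ideal MA = 7 × 3 × 6 = 126.
Effort = load / MA = 126 / 126 = 1 kN.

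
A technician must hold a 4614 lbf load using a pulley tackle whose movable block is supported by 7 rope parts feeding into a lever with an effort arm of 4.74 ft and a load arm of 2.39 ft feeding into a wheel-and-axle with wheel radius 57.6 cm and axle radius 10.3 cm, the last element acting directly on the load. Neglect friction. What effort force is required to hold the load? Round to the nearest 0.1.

Block-and-tackle MA = number of supporting rope parts = 7.
Lever MA = effort arm / load arm = 4.74/2.39 = 1.9833.
Wheel-and-axle MA = R/r = 57.6/10.3 = 5.5922.
Combined ideal MA = 7 × 1.9833 × 5.5922 = 77.636.
Effort = load / MA = 4614 / 77.636 = 59.431 lbf.

59.4 lbf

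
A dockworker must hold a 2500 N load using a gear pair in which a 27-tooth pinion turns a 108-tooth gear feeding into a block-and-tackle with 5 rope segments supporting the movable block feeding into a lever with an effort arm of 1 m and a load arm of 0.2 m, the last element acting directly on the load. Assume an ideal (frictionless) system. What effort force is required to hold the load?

25 N

Gear pair MA = 108/27 = 4.
Block-and-tackle MA = number of supporting rope parts = 5.
Lever MA = effort arm / load arm = 1/0.2 = 5.
Combined ideal MA = 4 × 5 × 5 = 100.
Effort = load / MA = 2500 / 100 = 25 N.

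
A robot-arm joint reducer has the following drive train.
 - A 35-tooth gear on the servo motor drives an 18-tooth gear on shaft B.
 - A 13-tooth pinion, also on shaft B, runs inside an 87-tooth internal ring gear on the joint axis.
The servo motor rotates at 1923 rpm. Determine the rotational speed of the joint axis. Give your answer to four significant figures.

558.7 rpm

the servo motor → shaft B (gear mesh, 18/35): 1923 ÷ 0.51429 = 3739.2 rpm
shaft B → the joint axis (internal gear, 87/13): 3739.2 ÷ 6.6923 = 558.73 rpm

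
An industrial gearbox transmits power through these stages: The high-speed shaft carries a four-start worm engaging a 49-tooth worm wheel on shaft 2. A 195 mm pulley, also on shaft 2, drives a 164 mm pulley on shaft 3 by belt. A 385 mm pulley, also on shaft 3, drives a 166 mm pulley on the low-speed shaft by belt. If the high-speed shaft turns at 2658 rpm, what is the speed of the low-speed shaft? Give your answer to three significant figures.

worm 49/4 = 12.25 → 2658/12.25 = 216.98 rpm
belt 164/195 = 0.84103 → 216.98/0.84103 = 257.99 rpm
belt 166/385 = 0.43117 → 257.99/0.43117 = 598.36 rpm

598 rpm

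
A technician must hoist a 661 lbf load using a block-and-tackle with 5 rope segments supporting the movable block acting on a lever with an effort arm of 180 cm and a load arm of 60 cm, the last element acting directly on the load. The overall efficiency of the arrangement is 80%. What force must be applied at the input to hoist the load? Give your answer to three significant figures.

55.1 lbf

Block-and-tackle MA = number of supporting rope parts = 5.
Lever MA = effort arm / load arm = 180/60 = 3.
Combined ideal MA = 5 × 3 = 15.
Actual MA = 15 × 0.80 = 12.
Effort = load / actual MA = 661 / 12 = 55.083 lbf.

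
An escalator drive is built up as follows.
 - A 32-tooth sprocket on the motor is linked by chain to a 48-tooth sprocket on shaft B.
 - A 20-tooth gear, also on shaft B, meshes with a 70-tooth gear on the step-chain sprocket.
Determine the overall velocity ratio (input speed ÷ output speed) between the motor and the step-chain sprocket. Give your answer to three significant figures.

Each stage contributes driven/driver: chain 48/32 = 1.5, gear mesh 70/20 = 3.5.
Overall: 1.5 × 3.5 = 5.25.

5.25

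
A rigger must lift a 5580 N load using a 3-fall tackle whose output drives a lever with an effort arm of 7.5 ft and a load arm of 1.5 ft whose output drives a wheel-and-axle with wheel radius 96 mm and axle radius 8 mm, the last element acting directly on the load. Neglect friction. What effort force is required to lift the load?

Block-and-tackle MA = number of supporting rope parts = 3.
Lever MA = effort arm / load arm = 7.5/1.5 = 5.
Wheel-and-axle MA = R/r = 96/8 = 12.
Combined ideal MA = 3 × 5 × 12 = 180.
Effort = load / MA = 5580 / 180 = 31 N.

31 N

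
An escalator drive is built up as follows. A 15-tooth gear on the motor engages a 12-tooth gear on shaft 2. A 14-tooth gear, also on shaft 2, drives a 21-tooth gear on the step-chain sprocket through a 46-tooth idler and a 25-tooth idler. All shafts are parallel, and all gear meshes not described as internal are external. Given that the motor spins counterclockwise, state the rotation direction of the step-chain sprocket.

counterclockwise

the motor → shaft 2: external mesh, 1 reversal → CW.
shaft 2 → the step-chain sprocket: driver → idler → idler → driven is 3 external meshes, 3 reversals → CCW.
4 reversals in total — an even number — so the step-chain sprocket turns the same way as the motor.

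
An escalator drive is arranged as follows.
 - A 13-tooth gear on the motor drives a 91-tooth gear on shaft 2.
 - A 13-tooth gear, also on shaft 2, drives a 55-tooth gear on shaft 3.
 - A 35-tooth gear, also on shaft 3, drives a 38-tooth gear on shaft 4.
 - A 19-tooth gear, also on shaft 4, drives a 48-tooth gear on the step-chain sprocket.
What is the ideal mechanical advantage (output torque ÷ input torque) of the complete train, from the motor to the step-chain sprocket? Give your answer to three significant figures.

81.2

Each stage contributes driven/driver: gear mesh 91/13 = 7, gear mesh 55/13 = 4.2308, gear mesh 38/35 = 1.0857, gear mesh 48/19 = 2.5263.
Overall: 7 × 4.2308 × 1.0857 × 2.5263 = 81.231.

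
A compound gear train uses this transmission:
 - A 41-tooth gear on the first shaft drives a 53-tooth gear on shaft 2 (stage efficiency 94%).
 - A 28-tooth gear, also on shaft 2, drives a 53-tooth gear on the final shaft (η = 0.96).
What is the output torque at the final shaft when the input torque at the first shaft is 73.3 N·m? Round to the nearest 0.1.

Gear mesh: ratio = 53/41 = 1.2927; torque at shaft 2 = 73.3 × 1.2927 × 0.94 = 89.068 N·m.
Gear mesh: ratio = 53/28 = 1.8929; torque at the final shaft = 89.068 × 1.8929 × 0.96 = 161.85 N·m.

161.9 N·m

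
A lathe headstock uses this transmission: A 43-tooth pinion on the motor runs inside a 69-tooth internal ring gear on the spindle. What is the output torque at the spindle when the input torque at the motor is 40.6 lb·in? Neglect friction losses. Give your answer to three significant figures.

65.1 lb·in

Internal gear: ratio = 69/43 = 1.6047; torque at the spindle = 40.6 × 1.6047 = 65.149 lb·in.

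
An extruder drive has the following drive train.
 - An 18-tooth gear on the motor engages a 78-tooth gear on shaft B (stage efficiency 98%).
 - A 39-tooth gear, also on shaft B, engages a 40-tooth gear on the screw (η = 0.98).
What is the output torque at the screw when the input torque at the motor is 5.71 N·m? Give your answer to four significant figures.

24.37 N·m

gear mesh 78/18 = 4.3333 → τ = 5.71·4.3333·0.98 = 24.248 N·m
gear mesh 40/39 = 1.0256 → τ = 24.248·1.0256·0.98 = 24.373 N·m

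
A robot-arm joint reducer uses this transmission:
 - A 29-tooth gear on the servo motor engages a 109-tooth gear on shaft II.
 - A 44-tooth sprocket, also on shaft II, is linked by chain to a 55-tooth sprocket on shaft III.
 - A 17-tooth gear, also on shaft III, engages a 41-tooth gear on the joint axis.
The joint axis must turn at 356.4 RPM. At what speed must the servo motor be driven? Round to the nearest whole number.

4038 RPM

Overall ratio R = 3.7586 × 1.25 × 2.4118 = 11.331.
Required input speed = output speed × R = 356.4 × 11.331 = 4038.4 RPM.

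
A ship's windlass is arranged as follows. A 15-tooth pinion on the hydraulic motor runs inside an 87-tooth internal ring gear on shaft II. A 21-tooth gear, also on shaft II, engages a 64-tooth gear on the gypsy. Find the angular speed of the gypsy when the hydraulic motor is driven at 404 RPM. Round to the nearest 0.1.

22.9 RPM

internal gear 87/15 = 5.8 → 404/5.8 = 69.655 RPM
gear mesh 64/21 = 3.0476 → 69.655/3.0476 = 22.856 RPM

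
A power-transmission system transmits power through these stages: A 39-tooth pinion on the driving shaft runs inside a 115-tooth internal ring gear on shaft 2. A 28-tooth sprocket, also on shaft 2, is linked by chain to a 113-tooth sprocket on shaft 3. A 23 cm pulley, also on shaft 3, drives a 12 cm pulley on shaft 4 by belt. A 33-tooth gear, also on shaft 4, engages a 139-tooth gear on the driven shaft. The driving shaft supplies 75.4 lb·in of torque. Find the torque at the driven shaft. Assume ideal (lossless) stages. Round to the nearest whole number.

1972 lb·in

Internal gear: ratio = 115/39 = 2.9487; torque at shaft 2 = 75.4 × 2.9487 = 222.33 lb·in.
Chain: ratio = 113/28 = 4.0357; torque at shaft 3 = 222.33 × 4.0357 = 897.27 lb·in.
Belt: ratio = 12/23 = 0.52174; torque at shaft 4 = 897.27 × 0.52174 = 468.14 lb·in.
Gear mesh: ratio = 139/33 = 4.2121; torque at the driven shaft = 468.14 × 4.2121 = 1971.9 lb·in.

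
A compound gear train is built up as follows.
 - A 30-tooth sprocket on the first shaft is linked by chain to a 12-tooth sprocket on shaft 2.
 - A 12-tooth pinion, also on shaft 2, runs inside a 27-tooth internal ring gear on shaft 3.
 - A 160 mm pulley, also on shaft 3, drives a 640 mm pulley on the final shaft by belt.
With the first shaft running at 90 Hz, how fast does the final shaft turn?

25 Hz

the first shaft → shaft 2 (chain, 12/30): 90 ÷ 0.4 = 225 Hz
shaft 2 → shaft 3 (internal gear, 27/12): 225 ÷ 2.25 = 100 Hz
shaft 3 → the final shaft (belt, 640/160): 100 ÷ 4 = 25 Hz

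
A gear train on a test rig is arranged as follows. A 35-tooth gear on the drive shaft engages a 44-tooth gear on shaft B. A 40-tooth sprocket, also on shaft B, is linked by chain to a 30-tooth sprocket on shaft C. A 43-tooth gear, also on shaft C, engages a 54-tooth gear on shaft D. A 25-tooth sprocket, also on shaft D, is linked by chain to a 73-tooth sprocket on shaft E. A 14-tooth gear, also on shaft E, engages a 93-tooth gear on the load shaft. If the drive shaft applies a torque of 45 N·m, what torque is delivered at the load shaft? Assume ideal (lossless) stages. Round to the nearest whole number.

1034 N·m

gear mesh 44/35 = 1.2571 → τ = 45·1.2571 = 56.571 N·m
chain 30/40 = 0.75 → τ = 56.571·0.75 = 42.429 N·m
gear mesh 54/43 = 1.2558 → τ = 42.429·1.2558 = 53.282 N·m
chain 73/25 = 2.92 → τ = 53.282·2.92 = 155.58 N·m
gear mesh 93/14 = 6.6429 → τ = 155.58·6.6429 = 1033.5 N·m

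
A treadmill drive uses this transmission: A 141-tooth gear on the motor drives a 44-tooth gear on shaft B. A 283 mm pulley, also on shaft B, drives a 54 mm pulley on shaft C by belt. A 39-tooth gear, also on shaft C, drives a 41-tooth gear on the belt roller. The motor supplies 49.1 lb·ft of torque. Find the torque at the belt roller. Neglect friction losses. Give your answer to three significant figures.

3.07 lb·ft

Gear mesh: ratio = 44/141 = 0.31206; torque at shaft B = 49.1 × 0.31206 = 15.322 lb·ft.
Belt: ratio = 54/283 = 0.19081; torque at shaft C = 15.322 × 0.19081 = 2.9236 lb·ft.
Gear mesh: ratio = 41/39 = 1.0513; torque at the belt roller = 2.9236 × 1.0513 = 3.0736 lb·ft.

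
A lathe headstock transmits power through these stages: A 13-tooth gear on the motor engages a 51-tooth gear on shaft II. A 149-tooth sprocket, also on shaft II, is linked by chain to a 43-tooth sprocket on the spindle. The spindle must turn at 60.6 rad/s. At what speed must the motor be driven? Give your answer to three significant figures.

Overall ratio R = 3.9231 × 0.28859 = 1.1322.
Required input speed = output speed × R = 60.6 × 1.1322 = 68.609 rad/s.

68.6 rad/s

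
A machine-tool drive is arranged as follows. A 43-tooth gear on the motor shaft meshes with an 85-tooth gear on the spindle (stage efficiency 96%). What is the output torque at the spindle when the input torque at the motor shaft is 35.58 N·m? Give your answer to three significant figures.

67.5 N·m

Gear mesh: ratio = 85/43 = 1.9767; torque at the spindle = 35.58 × 1.9767 × 0.96 = 67.519 N·m.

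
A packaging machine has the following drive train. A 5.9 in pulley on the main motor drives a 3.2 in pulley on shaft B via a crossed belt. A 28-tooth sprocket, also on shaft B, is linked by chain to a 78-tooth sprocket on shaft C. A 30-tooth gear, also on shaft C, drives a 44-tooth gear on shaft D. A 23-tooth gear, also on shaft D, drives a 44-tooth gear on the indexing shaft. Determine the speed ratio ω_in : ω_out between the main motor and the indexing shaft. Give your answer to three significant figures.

Each stage contributes driven/driver: belt 3.2/5.9 = 0.54237, chain 78/28 = 2.7857, gear mesh 44/30 = 1.4667, gear mesh 44/23 = 1.913.
Overall: 0.54237 × 2.7857 × 1.4667 × 1.913 = 4.2393.

4.24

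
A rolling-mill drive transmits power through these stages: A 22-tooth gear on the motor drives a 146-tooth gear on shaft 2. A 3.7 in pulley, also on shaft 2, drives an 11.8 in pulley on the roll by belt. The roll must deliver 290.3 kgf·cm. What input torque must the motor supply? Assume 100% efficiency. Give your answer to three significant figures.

13.7 kgf·cm

Overall ratio R = 6.6364 × 3.1892 = 21.165.
Input torque = output torque / R = 290.3 / 21.165 = 13.716 kgf·cm.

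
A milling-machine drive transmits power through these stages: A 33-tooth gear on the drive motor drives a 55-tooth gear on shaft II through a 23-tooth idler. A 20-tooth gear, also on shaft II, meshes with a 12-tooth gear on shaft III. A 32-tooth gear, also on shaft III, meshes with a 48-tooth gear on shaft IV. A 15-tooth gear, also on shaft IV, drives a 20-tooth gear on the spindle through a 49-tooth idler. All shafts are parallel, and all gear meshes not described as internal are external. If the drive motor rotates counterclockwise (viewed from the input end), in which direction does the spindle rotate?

the drive motor → shaft II: driver → idler → driven is 2 external meshes, 2 reversals → CCW.
shaft II → shaft III: external mesh, 1 reversal → CW.
shaft III → shaft IV: external mesh, 1 reversal → CCW.
shaft IV → the spindle: driver → idler → driven is 2 external meshes, 2 reversals → CCW.
6 reversals in total — an even number — so the spindle turns the same way as the drive motor.

counterclockwise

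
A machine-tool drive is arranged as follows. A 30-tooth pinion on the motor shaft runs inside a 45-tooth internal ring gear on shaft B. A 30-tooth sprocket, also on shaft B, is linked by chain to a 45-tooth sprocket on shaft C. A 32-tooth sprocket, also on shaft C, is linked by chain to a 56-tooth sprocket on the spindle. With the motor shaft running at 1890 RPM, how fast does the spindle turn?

internal gear 45/30 = 1.5 → 1890/1.5 = 1260 RPM
chain 45/30 = 1.5 → 1260/1.5 = 840 RPM
chain 56/32 = 1.75 → 840/1.75 = 480 RPM

480 RPM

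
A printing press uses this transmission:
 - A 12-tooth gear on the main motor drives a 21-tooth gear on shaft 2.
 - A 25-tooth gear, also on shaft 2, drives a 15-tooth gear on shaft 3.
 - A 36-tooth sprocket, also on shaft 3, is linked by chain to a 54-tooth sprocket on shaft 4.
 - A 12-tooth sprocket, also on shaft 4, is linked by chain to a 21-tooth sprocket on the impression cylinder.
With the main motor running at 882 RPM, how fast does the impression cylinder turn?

320 RPM

Gear mesh: ratio = 21/12 = 1.75, so shaft 2 turns at 882 / 1.75 = 504 RPM.
Gear mesh: ratio = 15/25 = 0.6, so shaft 3 turns at 504 / 0.6 = 840 RPM.
Chain: ratio = 54/36 = 1.5, so shaft 4 turns at 840 / 1.5 = 560 RPM.
Chain: ratio = 21/12 = 1.75, so the impression cylinder turns at 560 / 1.75 = 320 RPM.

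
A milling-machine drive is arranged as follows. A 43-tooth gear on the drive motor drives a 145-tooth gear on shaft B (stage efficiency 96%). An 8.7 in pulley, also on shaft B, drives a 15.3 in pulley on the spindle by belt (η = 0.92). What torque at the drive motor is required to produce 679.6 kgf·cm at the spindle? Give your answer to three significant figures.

130 kgf·cm

Overall ratio R = 3.3721 × 1.7586 = 5.9302; overall efficiency η = 0.96 × 0.92 = 0.8832.
Input torque = output torque / (R × η) = 679.6 / (5.9302 × 0.8832) = 129.75 kgf·cm.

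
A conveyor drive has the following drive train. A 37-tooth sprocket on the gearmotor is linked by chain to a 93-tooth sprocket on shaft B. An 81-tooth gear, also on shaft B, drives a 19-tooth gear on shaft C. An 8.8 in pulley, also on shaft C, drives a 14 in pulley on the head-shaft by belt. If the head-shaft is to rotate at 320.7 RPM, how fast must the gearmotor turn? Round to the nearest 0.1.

Overall ratio R = 2.5135 × 0.23457 × 1.5909 = 0.93798.
Required input speed = output speed × R = 320.7 × 0.93798 = 300.81 RPM.

300.8 RPM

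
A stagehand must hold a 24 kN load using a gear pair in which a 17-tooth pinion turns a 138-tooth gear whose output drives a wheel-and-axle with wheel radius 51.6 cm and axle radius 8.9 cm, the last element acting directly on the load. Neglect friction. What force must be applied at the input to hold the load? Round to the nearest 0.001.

0.510 kN

Gear pair MA = 138/17 = 8.1176.
Wheel-and-axle MA = R/r = 51.6/8.9 = 5.7978.
Combined ideal MA = 8.1176 × 5.7978 = 47.064.
Effort = load / MA = 24 / 47.064 = 0.50994 kN.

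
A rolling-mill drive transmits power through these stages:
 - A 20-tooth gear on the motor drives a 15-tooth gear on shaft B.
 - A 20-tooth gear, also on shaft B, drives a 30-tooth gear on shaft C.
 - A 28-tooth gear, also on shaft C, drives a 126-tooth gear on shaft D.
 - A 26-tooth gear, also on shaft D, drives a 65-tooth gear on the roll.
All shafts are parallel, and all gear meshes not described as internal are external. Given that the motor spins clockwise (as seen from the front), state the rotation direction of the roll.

the motor → shaft B: external mesh, 1 reversal → CCW.
shaft B → shaft C: external mesh, 1 reversal → CW.
shaft C → shaft D: external mesh, 1 reversal → CCW.
shaft D → the roll: external mesh, 1 reversal → CW.
4 reversals in total — an even number — so the roll turns the same way as the motor.

clockwise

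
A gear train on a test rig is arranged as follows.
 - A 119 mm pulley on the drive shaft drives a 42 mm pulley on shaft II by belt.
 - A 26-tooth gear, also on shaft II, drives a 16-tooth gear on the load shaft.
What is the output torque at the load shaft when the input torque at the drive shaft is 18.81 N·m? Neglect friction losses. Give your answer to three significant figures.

After the belt (42/119): 18.81 × 0.35294 = 6.6388 N·m
After the gear mesh (16/26): 6.6388 × 0.61538 = 4.0854 N·m

4.09 N·m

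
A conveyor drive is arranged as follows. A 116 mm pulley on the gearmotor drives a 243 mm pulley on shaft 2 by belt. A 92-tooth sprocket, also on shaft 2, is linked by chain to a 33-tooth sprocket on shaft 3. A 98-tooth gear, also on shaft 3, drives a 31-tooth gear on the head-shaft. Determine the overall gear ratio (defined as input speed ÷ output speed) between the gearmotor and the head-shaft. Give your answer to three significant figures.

0.238

Each stage contributes driven/driver: belt 243/116 = 2.0948, chain 33/92 = 0.3587, gear mesh 31/98 = 0.31633.
Overall: 2.0948 × 0.3587 × 0.31633 = 0.23769.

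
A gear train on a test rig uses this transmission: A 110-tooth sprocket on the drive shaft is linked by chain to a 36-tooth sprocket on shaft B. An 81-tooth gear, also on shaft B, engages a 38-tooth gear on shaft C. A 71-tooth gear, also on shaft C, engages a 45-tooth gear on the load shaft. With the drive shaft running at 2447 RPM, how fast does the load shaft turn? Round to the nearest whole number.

25146 RPM

Chain: ratio = 36/110 = 0.32727, so shaft B turns at 2447 / 0.32727 = 7476.9 RPM.
Gear mesh: ratio = 38/81 = 0.46914, so shaft C turns at 7476.9 / 0.46914 = 15938 RPM.
Gear mesh: ratio = 45/71 = 0.6338, so the load shaft turns at 15938 / 0.6338 = 25146 RPM.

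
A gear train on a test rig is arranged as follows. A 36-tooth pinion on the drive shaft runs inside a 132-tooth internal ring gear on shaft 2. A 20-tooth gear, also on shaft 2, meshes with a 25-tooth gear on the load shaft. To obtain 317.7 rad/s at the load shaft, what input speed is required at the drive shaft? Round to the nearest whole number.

Overall ratio R = 3.6667 × 1.25 = 4.5833.
Required input speed = output speed × R = 317.7 × 4.5833 = 1456.1 rad/s.

1456 rad/s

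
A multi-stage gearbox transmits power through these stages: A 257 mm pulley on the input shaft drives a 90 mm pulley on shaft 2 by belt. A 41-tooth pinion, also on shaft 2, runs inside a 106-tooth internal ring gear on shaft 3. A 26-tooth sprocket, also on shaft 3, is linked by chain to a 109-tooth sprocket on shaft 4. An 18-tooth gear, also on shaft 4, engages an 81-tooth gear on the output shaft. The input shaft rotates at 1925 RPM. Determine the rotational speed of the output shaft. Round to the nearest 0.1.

belt 90/257 = 0.35019 → 1925/0.35019 = 5496.9 RPM
internal gear 106/41 = 2.5854 → 5496.9/2.5854 = 2126.2 RPM
chain 109/26 = 4.1923 → 2126.2/4.1923 = 507.16 RPM
gear mesh 81/18 = 4.5 → 507.16/4.5 = 112.7 RPM

112.7 RPM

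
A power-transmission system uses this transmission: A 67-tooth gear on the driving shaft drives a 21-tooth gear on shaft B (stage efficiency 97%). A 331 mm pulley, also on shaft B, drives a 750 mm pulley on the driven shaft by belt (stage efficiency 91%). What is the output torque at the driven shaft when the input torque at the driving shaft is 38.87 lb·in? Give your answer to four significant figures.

24.37 lb·in

gear mesh 21/67 = 0.31343 → τ = 38.87·0.31343·0.97 = 11.818 lb·in
belt 750/331 = 2.2659 → τ = 11.818·2.2659·0.91 = 24.367 lb·in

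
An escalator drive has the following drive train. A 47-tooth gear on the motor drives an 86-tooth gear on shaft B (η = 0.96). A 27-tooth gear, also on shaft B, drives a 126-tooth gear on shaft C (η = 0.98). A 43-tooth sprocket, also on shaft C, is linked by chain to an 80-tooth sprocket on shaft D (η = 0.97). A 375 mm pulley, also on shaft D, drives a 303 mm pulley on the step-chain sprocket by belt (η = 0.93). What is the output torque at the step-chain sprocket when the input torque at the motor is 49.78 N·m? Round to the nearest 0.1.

542.3 N·m

After the gear mesh (86/47): 49.78 × 1.8298 × 0.96 = 87.443 N·m
After the gear mesh (126/27): 87.443 × 4.6667 × 0.98 = 399.91 N·m
After the chain (80/43): 399.91 × 1.8605 × 0.97 = 721.69 N·m
After the belt (303/375): 721.69 × 0.808 × 0.93 = 542.31 N·m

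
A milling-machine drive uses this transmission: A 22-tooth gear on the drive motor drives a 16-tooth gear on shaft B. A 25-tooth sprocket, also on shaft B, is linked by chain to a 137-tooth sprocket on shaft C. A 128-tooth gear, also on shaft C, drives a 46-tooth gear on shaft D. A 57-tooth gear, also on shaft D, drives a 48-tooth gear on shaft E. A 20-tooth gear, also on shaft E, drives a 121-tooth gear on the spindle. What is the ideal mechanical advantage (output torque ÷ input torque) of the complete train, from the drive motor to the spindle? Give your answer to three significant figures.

7.30

Each stage contributes driven/driver: gear mesh 16/22 = 0.72727, chain 137/25 = 5.48, gear mesh 46/128 = 0.35938, gear mesh 48/57 = 0.84211, gear mesh 121/20 = 6.05.
Overall: 0.72727 × 5.48 × 0.35938 × 0.84211 × 6.05 = 7.2971.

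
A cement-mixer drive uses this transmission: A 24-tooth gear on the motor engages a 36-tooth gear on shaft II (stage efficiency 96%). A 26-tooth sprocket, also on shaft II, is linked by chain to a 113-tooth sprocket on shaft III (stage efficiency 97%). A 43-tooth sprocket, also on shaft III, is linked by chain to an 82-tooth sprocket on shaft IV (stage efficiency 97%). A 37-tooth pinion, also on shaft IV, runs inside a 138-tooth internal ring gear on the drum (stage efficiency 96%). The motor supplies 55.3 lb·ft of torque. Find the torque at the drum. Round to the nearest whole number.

2223 lb·ft

gear mesh 36/24 = 1.5 → τ = 55.3·1.5·0.96 = 79.632 lb·ft
chain 113/26 = 4.3462 → τ = 79.632·4.3462·0.97 = 335.71 lb·ft
chain 82/43 = 1.907 → τ = 335.71·1.907·0.97 = 620.99 lb·ft
internal gear 138/37 = 3.7297 → τ = 620.99·3.7297·0.96 = 2223.5 lb·ft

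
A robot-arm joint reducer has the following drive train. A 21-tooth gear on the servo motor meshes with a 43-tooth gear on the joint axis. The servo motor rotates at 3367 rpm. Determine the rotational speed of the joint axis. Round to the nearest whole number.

gear mesh 43/21 = 2.0476 → 3367/2.0476 = 1644.3 rpm

1644 rpm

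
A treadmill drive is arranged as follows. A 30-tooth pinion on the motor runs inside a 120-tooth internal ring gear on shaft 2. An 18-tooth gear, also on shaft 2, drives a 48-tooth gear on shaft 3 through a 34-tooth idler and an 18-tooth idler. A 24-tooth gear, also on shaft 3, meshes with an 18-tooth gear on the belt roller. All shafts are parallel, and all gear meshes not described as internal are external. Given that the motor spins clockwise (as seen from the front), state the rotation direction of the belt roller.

the motor → shaft 2: internal mesh, same direction → CW.
shaft 2 → shaft 3: driver → idler → idler → driven is 3 external meshes, 3 reversals → CCW.
shaft 3 → the belt roller: external mesh, 1 reversal → CW.
4 reversals in total — an even number — so the belt roller turns the same way as the motor.

clockwise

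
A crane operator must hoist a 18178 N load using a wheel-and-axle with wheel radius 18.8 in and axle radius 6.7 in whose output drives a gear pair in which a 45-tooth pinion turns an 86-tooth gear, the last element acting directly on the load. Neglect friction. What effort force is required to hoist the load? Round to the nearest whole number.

Wheel-and-axle MA = R/r = 18.8/6.7 = 2.806.
Gear pair MA = 86/45 = 1.9111.
Combined ideal MA = 2.806 × 1.9111 = 5.3625.
Effort = load / MA = 18178 / 5.3625 = 3389.8 N.

3390 N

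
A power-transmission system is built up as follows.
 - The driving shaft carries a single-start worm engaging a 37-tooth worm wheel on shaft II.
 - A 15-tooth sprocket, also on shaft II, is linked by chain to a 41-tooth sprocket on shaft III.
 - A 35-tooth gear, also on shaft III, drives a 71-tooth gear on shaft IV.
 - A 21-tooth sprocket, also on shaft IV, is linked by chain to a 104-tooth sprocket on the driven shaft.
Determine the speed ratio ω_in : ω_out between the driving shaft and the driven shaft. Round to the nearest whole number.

Each stage contributes driven/driver: worm 37/1 = 37, chain 41/15 = 2.7333, gear mesh 71/35 = 2.0286, chain 104/21 = 4.9524.
Overall: 37 × 2.7333 × 2.0286 × 4.9524 = 1016.

1016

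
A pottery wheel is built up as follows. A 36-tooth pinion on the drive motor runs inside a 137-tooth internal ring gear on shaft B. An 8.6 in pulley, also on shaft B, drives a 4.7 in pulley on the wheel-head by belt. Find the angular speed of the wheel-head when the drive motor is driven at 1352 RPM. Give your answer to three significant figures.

the drive motor → shaft B (internal gear, 137/36): 1352 ÷ 3.8056 = 355.27 RPM
shaft B → the wheel-head (belt, 4.7/8.6): 355.27 ÷ 0.54651 = 650.07 RPM

650 RPM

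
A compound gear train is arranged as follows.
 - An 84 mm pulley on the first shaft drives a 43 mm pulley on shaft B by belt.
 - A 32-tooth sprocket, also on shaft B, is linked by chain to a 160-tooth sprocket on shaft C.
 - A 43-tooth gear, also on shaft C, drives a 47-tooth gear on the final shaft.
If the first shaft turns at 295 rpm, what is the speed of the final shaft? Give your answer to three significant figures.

105 rpm

the first shaft → shaft B (belt, 43/84): 295 ÷ 0.5119 = 576.28 rpm
shaft B → shaft C (chain, 160/32): 576.28 ÷ 5 = 115.26 rpm
shaft C → the final shaft (gear mesh, 47/43): 115.26 ÷ 1.093 = 105.45 rpm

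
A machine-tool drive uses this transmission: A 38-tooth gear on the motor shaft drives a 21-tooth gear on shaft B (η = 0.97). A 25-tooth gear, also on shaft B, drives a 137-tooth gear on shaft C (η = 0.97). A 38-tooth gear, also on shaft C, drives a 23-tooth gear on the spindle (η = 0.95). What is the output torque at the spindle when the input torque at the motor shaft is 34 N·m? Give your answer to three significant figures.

gear mesh 21/38 = 0.55263 → τ = 34·0.55263·0.97 = 18.226 N·m
gear mesh 137/25 = 5.48 → τ = 18.226·5.48·0.97 = 96.881 N·m
gear mesh 23/38 = 0.60526 → τ = 96.881·0.60526·0.95 = 55.707 N·m

55.7 N·m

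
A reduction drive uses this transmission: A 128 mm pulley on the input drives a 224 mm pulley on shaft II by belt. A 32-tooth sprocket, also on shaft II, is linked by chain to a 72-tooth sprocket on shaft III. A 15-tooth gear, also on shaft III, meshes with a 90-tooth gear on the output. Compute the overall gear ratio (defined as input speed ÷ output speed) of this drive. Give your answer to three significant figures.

23.6

Each stage contributes driven/driver: belt 224/128 = 1.75, chain 72/32 = 2.25, gear mesh 90/15 = 6.
Overall: 1.75 × 2.25 × 6 = 23.625.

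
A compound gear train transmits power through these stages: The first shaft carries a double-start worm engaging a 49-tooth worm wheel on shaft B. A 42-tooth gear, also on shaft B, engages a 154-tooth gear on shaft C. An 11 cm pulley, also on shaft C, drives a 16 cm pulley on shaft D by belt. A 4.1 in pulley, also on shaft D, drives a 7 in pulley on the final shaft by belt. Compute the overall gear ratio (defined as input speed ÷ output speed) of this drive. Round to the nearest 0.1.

223.1

Each stage contributes driven/driver: worm 49/2 = 24.5, gear mesh 154/42 = 3.6667, belt 16/11 = 1.4545, belt 7/4.1 = 1.7073.
Overall: 24.5 × 3.6667 × 1.4545 × 1.7073 = 223.09.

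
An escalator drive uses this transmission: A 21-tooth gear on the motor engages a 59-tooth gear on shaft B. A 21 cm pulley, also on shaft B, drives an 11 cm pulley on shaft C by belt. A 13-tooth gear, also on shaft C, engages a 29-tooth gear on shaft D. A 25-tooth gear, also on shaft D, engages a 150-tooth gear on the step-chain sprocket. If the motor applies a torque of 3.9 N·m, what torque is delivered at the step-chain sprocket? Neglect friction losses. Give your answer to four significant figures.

After the gear mesh (59/21): 3.9 × 2.8095 = 10.957 N·m
After the belt (11/21): 10.957 × 0.52381 = 5.7395 N·m
After the gear mesh (29/13): 5.7395 × 2.2308 = 12.803 N·m
After the gear mesh (150/25): 12.803 × 6 = 76.82 N·m

76.82 N·m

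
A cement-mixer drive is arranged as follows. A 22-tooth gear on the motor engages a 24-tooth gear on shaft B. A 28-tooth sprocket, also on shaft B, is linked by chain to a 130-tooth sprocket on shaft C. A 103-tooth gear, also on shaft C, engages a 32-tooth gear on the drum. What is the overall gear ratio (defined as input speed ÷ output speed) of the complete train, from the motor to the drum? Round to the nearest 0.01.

Each stage contributes driven/driver: gear mesh 24/22 = 1.0909, chain 130/28 = 4.6429, gear mesh 32/103 = 0.31068.
Overall: 1.0909 × 4.6429 × 0.31068 = 1.5736.

1.57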